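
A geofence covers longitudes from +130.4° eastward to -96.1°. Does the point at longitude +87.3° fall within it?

No

Band width going east from +130.4° to -96.1°: ((-96.1 − 130.4) mod 360) = 133.5°.
Offset of +87.3° east of the west edge: ((87.3 − 130.4) mod 360) = 316.9°.
316.9° > 133.5° ⇒ outside.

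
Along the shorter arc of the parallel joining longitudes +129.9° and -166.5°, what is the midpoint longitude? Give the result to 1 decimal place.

+161.7°

Signed shortest Δλ from +129.9° to -166.5° is +63.6°.
Midpoint longitude = +129.9° + (+63.6°)/2 = +129.9° + 31.8° = +161.7°.
(The naïve average (+129.9 + -166.5)/2 = -18.3° is on the wrong side of the globe.)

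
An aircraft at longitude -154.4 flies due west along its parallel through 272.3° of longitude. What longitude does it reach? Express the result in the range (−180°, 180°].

-66.7°

Start at -154.4°; shift −272.3° → -426.7°.
-426.7° lies outside (−180°, 180°]; add 360° → -66.7°.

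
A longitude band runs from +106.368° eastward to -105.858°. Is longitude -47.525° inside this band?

No

Band width going east from +106.368° to -105.858°: ((-105.858 − 106.368) mod 360) = 147.774°.
Offset of -47.525° east of the west edge: ((-47.525 − 106.368) mod 360) = 206.107°.
206.107° > 147.774° ⇒ outside.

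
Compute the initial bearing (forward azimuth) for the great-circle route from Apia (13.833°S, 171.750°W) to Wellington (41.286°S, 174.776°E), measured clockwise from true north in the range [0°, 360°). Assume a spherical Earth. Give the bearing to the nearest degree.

Δλ = 174.776 − -171.750 = 346.526°; wrapped into (−180°, 180°]: -13.474°.
θ = atan2( sin Δλ · cos φ₂ , cos φ₁ · sin φ₂ − sin φ₁ · cos φ₂ · cos Δλ )
  = atan2(-0.17509, -0.46597) = -159.406° → normalised to [0°, 360°): 200.594°.

201°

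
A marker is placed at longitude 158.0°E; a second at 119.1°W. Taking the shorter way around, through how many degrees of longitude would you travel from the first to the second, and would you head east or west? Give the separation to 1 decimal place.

82.9° east

Raw difference: -119.1 − 158.0 = -277.1°.
Normalise into (−180°, 180°]: -277.1° + 360° = 82.9°.
Positive ⇒ the second point lies to the east; separation 82.9°.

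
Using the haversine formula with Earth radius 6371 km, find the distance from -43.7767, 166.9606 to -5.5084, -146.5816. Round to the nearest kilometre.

Δλ = -146.5816 − 166.9606 = -313.5422°; wrapped into (−180°, 180°]: 46.4578°.
Δφ = -5.5084 − -43.7767 = 38.2683°.
a = sin²(Δφ/2) + cos φ₁ · cos φ₂ · sin²(Δλ/2) = 0.219239.
c = 2·atan2(√a, √(1−a)) = 0.97457 rad → d = 6371·c ≈ 6209.01 km.

6209 km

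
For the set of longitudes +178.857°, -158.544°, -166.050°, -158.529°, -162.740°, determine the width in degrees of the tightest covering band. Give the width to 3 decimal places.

Sort the longitudes: -166.050°, -162.740°, -158.544°, -158.529°, +178.857°.
Eastward gaps between consecutive values (wrapping around): 3.310°, 4.196°, 0.015°, 337.386°, 15.093°.
Largest gap = 337.386° ⇒ minimal covering band is its complement: 360° − 337.386° = 22.614°.
Band runs from +178.857° eastward to -158.529°, crossing the antimeridian.

22.614°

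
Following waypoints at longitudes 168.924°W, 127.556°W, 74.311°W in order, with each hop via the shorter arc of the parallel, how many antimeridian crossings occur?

0

Leg 1: -168.924° → -127.556°, shortest Δλ = 41.368° (east) — does not cross 180°.
Leg 2: -127.556° → -74.311°, shortest Δλ = 53.245° (east) — does not cross 180°.
Total crossings: 0.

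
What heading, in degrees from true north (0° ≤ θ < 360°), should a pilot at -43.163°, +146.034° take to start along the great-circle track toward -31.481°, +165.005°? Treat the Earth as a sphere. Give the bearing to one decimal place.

Δλ = 165.005 − 146.034 = 18.971°.
θ = atan2( sin Δλ · cos φ₂ , cos φ₁ · sin φ₂ − sin φ₁ · cos φ₂ · cos Δλ )
  = atan2(0.27724, 0.17079) = 58.365° → normalised to [0°, 360°): 58.365°.

58.4°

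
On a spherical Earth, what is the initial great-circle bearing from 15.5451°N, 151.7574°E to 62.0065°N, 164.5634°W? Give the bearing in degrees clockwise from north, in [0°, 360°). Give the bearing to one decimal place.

23.1°

Δλ = -164.5634 − 151.7574 = -316.3208°; wrapped into (−180°, 180°]: 43.6792°.
θ = atan2( sin Δλ · cos φ₂ , cos φ₁ · sin φ₂ − sin φ₁ · cos φ₂ · cos Δλ )
  = atan2(0.32416, 0.75973) = 23.107° → normalised to [0°, 360°): 23.107°.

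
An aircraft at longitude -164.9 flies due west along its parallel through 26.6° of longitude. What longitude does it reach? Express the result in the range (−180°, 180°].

Start at -164.9°; shift −26.6° → -191.5°.
-191.5° lies outside (−180°, 180°]; add 360° → +168.5°.

+168.5°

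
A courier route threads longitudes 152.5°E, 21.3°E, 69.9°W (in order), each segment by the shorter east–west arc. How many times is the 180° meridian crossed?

0

Leg 1: +152.5° → +21.3°, shortest Δλ = -131.2° (west) — does not cross 180°.
Leg 2: +21.3° → -69.9°, shortest Δλ = -91.2° (west) — does not cross 180°.
Total crossings: 0.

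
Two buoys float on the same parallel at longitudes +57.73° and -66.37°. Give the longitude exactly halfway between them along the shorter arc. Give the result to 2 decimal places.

Signed shortest Δλ from +57.73° to -66.37° is -124.10°.
Midpoint longitude = +57.73° + (-124.10°)/2 = +57.73° − 62.05° = -4.32°.

-4.32°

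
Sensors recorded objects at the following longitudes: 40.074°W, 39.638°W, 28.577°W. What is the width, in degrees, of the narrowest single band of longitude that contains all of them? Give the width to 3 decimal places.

Sort the longitudes: -40.074°, -39.638°, -28.577°.
Eastward gaps between consecutive values (wrapping around): 0.436°, 11.061°, 348.503°.
Largest gap = 348.503° ⇒ minimal covering band is its complement: 360° − 348.503° = 11.497°.
Band runs from -40.074° eastward to -28.577°.

11.497°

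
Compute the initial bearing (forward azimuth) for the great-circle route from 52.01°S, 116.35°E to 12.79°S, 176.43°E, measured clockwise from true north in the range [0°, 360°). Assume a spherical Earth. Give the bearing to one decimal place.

Δλ = 176.43 − 116.35 = 60.08°.
θ = atan2( sin Δλ · cos φ₂ , cos φ₁ · sin φ₂ − sin φ₁ · cos φ₂ · cos Δλ )
  = atan2(0.84522, 0.24709) = 73.704° → normalised to [0°, 360°): 73.704°.

73.7°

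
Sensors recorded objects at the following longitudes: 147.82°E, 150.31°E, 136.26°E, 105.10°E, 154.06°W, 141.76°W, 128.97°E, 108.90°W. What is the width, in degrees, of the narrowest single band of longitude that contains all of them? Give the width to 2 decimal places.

Sort the longitudes: -154.06°, -141.76°, -108.90°, +105.10°, +128.97°, +136.26°, +147.82°, +150.31°.
Eastward gaps between consecutive values (wrapping around): 12.30°, 32.86°, 214.00°, 23.87°, 7.29°, 11.56°, 2.49°, 55.63°.
Largest gap = 214.00° ⇒ minimal covering band is its complement: 360° − 214.00° = 146.00°.
Band runs from +105.10° eastward to -108.90°, crossing the antimeridian.

146.00°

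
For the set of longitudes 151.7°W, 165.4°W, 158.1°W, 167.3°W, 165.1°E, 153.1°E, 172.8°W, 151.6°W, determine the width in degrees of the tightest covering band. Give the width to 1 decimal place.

Sort the longitudes: -172.8°, -167.3°, -165.4°, -158.1°, -151.7°, -151.6°, +153.1°, +165.1°.
Eastward gaps between consecutive values (wrapping around): 5.5°, 1.9°, 7.3°, 6.4°, 0.1°, 304.7°, 12.0°, 22.1°.
Largest gap = 304.7° ⇒ minimal covering band is its complement: 360° − 304.7° = 55.3°.
Band runs from +153.1° eastward to -151.6°, crossing the antimeridian.

55.3°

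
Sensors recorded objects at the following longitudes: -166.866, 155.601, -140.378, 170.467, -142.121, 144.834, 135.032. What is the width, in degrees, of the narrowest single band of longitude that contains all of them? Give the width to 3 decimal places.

84.590°

Sort the longitudes: -166.866°, -142.121°, -140.378°, +135.032°, +144.834°, +155.601°, +170.467°.
Eastward gaps between consecutive values (wrapping around): 24.745°, 1.743°, 275.410°, 9.802°, 10.767°, 14.866°, 22.667°.
Largest gap = 275.410° ⇒ minimal covering band is its complement: 360° − 275.410° = 84.590°.
Band runs from +135.032° eastward to -140.378°, crossing the antimeridian.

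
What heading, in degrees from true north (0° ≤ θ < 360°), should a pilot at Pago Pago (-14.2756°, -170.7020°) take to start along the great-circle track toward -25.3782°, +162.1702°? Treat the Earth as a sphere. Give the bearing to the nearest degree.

242°

Δλ = 162.1702 − -170.7020 = 332.8722°; wrapped into (−180°, 180°]: -27.1278°.
θ = atan2( sin Δλ · cos φ₂ , cos φ₁ · sin φ₂ − sin φ₁ · cos φ₂ · cos Δλ )
  = atan2(-0.41197, -0.21708) = -117.785° → normalised to [0°, 360°): 242.215°.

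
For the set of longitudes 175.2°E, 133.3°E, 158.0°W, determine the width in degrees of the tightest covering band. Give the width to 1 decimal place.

Sort the longitudes: -158.0°, +133.3°, +175.2°.
Eastward gaps between consecutive values (wrapping around): 291.3°, 41.9°, 26.8°.
Largest gap = 291.3° ⇒ minimal covering band is its complement: 360° − 291.3° = 68.7°.
Band runs from +133.3° eastward to -158.0°, crossing the antimeridian.

68.7°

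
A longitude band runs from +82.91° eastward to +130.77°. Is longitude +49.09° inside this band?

No

Band width going east from +82.91° to +130.77°: ((130.77 − 82.91) mod 360) = 47.86°.
Offset of +49.09° east of the west edge: ((49.09 − 82.91) mod 360) = 326.18°.
326.18° > 47.86° ⇒ outside.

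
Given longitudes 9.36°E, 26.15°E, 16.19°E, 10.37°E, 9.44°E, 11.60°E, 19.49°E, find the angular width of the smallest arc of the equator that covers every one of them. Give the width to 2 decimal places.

Sort the longitudes: +9.36°, +9.44°, +10.37°, +11.60°, +16.19°, +19.49°, +26.15°.
Eastward gaps between consecutive values (wrapping around): 0.08°, 0.93°, 1.23°, 4.59°, 3.30°, 6.66°, 343.21°.
Largest gap = 343.21° ⇒ minimal covering band is its complement: 360° − 343.21° = 16.79°.
Band runs from +9.36° eastward to +26.15°.

16.79°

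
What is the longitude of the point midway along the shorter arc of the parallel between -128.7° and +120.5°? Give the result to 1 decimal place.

+175.9°

Signed shortest Δλ from -128.7° to +120.5° is -110.8°.
Midpoint longitude = -128.7° + (-110.8°)/2 = -128.7° − 55.4° = -184.1°.
Normalise into (−180°, 180°]: +175.9°.
(The naïve average (-128.7 + +120.5)/2 = -4.1° is on the wrong side of the globe.)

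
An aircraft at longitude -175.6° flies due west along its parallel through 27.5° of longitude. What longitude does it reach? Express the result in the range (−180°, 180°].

+156.9°

Start at -175.6°; shift −27.5° → -203.1°.
-203.1° lies outside (−180°, 180°]; add 360° → +156.9°.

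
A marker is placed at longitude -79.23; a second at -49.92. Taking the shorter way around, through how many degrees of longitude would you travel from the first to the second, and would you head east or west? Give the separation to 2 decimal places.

Raw difference: -49.92 − -79.23 = 29.31°.
Normalise into (−180°, 180°]: 29.31° stays 29.31°.
Positive ⇒ the second point lies to the east; separation 29.31°.

29.31° east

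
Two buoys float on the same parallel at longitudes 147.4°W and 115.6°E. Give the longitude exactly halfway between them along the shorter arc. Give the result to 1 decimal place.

164.1°E

Signed shortest Δλ from -147.4° to +115.6° is -97.0°.
Midpoint longitude = -147.4° + (-97.0°)/2 = -147.4° − 48.5° = -195.9°.
Normalise into (−180°, 180°]: +164.1°.
(The naïve average (-147.4 + +115.6)/2 = -15.9° is on the wrong side of the globe.)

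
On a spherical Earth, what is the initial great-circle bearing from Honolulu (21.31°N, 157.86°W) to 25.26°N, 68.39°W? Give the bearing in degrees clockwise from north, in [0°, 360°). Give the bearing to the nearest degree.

Δλ = -68.39 − -157.86 = 89.47°.
θ = atan2( sin Δλ · cos φ₂ , cos φ₁ · sin φ₂ − sin φ₁ · cos φ₂ · cos Δλ )
  = atan2(0.90434, 0.39451) = 66.431° → normalised to [0°, 360°): 66.431°.

66°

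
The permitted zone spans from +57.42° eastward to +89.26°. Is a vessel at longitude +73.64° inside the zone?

Yes

Band width going east from +57.42° to +89.26°: ((89.26 − 57.42) mod 360) = 31.84°.
Offset of +73.64° east of the west edge: ((73.64 − 57.42) mod 360) = 16.22°.
16.22° ≤ 31.84° ⇒ inside.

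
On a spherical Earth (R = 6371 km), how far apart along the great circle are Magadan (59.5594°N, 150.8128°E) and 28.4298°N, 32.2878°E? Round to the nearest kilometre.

Δλ = 32.2878 − 150.8128 = -118.5250°.
Δφ = 28.4298 − 59.5594 = -31.1296°.
a = sin²(Δφ/2) + cos φ₁ · cos φ₂ · sin²(Δλ/2) = 0.401155.
c = 2·atan2(√a, √(1−a)) = 1.37180 rad → d = 6371·c ≈ 8739.71 km.

8740 km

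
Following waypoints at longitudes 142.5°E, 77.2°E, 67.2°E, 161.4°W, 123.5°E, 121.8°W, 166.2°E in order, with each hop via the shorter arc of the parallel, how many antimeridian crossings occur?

Leg 1: +142.5° → +77.2°, shortest Δλ = -65.3° (west) — does not cross 180°.
Leg 2: +77.2° → +67.2°, shortest Δλ = -10.0° (west) — does not cross 180°.
Leg 3: +67.2° → -161.4°, shortest Δλ = 131.4° (east) — crosses 180°.
Leg 4: -161.4° → +123.5°, shortest Δλ = -75.1° (west) — crosses 180°.
Leg 5: +123.5° → -121.8°, shortest Δλ = 114.7° (east) — crosses 180°.
Leg 6: -121.8° → +166.2°, shortest Δλ = -72.0° (west) — crosses 180°.
Total crossings: 4.

4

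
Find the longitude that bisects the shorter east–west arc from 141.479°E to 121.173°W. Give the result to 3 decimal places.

Signed shortest Δλ from +141.479° to -121.173° is +97.348°.
Midpoint longitude = +141.479° + (+97.348°)/2 = +141.479° + 48.674° = +190.153°.
Normalise into (−180°, 180°]: -169.847°.
(The naïve average (+141.479 + -121.173)/2 = 10.153° is on the wrong side of the globe.)

169.847°W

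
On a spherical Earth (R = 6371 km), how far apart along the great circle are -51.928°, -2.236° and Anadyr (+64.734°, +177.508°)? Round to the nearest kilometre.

Δλ = 177.508 − -2.236 = 179.744°.
Δφ = 64.734 − -51.928 = 116.662°.
a = sin²(Δφ/2) + cos φ₁ · cos φ₂ · sin²(Δλ/2) = 0.987562.
c = 2·atan2(√a, √(1−a)) = 2.91807 rad → d = 6371·c ≈ 18591.05 km.

18591 km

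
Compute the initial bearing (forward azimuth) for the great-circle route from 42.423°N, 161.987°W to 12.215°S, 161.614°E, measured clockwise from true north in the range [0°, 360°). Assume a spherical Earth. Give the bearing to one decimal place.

Δλ = 161.614 − -161.987 = 323.601°; wrapped into (−180°, 180°]: -36.399°.
θ = atan2( sin Δλ · cos φ₂ , cos φ₁ · sin φ₂ − sin φ₁ · cos φ₂ · cos Δλ )
  = atan2(-0.57997, -0.68688) = -139.824° → normalised to [0°, 360°): 220.176°.

220.2°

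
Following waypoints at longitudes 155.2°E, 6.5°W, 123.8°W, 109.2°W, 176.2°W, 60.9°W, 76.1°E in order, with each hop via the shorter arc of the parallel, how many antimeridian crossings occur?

Leg 1: +155.2° → -6.5°, shortest Δλ = -161.7° (west) — does not cross 180°.
Leg 2: -6.5° → -123.8°, shortest Δλ = -117.3° (west) — does not cross 180°.
Leg 3: -123.8° → -109.2°, shortest Δλ = 14.6° (east) — does not cross 180°.
Leg 4: -109.2° → -176.2°, shortest Δλ = -67.0° (west) — does not cross 180°.
Leg 5: -176.2° → -60.9°, shortest Δλ = 115.3° (east) — does not cross 180°.
Leg 6: -60.9° → +76.1°, shortest Δλ = 137.0° (east) — does not cross 180°.
Total crossings: 0.

0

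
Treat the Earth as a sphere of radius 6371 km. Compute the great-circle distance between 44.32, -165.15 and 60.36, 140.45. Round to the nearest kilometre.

Δλ = 140.45 − -165.15 = 305.60°; wrapped into (−180°, 180°]: -54.40°.
Δφ = 60.36 − 44.32 = 16.04°.
a = sin²(Δφ/2) + cos φ₁ · cos φ₂ · sin²(Δλ/2) = 0.093393.
c = 2·atan2(√a, √(1−a)) = 0.62114 rad → d = 6371·c ≈ 3957.30 km.

3957 km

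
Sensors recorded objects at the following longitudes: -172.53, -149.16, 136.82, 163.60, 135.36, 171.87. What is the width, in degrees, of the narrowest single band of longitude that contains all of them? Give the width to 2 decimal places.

Sort the longitudes: -172.53°, -149.16°, +135.36°, +136.82°, +163.60°, +171.87°.
Eastward gaps between consecutive values (wrapping around): 23.37°, 284.52°, 1.46°, 26.78°, 8.27°, 15.60°.
Largest gap = 284.52° ⇒ minimal covering band is its complement: 360° − 284.52° = 75.48°.
Band runs from +135.36° eastward to -149.16°, crossing the antimeridian.

75.48°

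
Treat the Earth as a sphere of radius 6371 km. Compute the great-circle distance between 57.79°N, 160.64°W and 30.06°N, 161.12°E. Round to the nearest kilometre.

Δλ = 161.12 − -160.64 = 321.76°; wrapped into (−180°, 180°]: -38.24°.
Δφ = 30.06 − 57.79 = -27.73°.
a = sin²(Δφ/2) + cos φ₁ · cos φ₂ · sin²(Δλ/2) = 0.106920.
c = 2·atan2(√a, √(1−a)) = 0.66623 rad → d = 6371·c ≈ 4244.53 km.

4245 km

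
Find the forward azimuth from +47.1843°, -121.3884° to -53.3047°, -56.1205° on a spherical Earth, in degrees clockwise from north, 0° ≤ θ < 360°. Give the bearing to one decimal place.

Δλ = -56.1205 − -121.3884 = 65.2679°.
θ = atan2( sin Δλ · cos φ₂ , cos φ₁ · sin φ₂ − sin φ₁ · cos φ₂ · cos Δλ )
  = atan2(0.54275, -0.72834) = 143.307° → normalised to [0°, 360°): 143.307°.

143.3°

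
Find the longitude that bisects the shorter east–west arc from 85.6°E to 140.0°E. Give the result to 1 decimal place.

Signed shortest Δλ from +85.6° to +140.0° is +54.4°.
Midpoint longitude = +85.6° + (+54.4°)/2 = +85.6° + 27.2° = +112.8°.

112.8°E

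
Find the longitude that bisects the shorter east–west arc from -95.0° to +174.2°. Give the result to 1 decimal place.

-140.4°

Signed shortest Δλ from -95.0° to +174.2° is -90.8°.
Midpoint longitude = -95.0° + (-90.8°)/2 = -95.0° − 45.4° = -140.4°.
(The naïve average (-95.0 + +174.2)/2 = 39.6° is on the wrong side of the globe.)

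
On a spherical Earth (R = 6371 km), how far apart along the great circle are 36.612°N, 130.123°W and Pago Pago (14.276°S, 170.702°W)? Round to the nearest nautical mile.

3822 nmi

Δλ = -170.702 − -130.123 = -40.579°.
Δφ = -14.276 − 36.612 = -50.888°.
a = sin²(Δφ/2) + cos φ₁ · cos φ₂ · sin²(Δλ/2) = 0.278120.
c = 2·atan2(√a, √(1−a)) = 1.11101 rad → d = 6371·c ≈ 7078.22 km ≈ 3821.93 nmi.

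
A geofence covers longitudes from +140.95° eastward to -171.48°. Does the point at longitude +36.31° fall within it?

Band width going east from +140.95° to -171.48°: ((-171.48 − 140.95) mod 360) = 47.57°.
Offset of +36.31° east of the west edge: ((36.31 − 140.95) mod 360) = 255.36°.
255.36° > 47.57° ⇒ outside.

No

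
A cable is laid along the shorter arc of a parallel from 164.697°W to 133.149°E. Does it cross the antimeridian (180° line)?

Naïve |133.149 − -164.697| = 297.846° > 180°, so the shorter arc goes the other way round — across 180°.
Signed shortest Δλ = ((133.149 − -164.697 + 180) mod 360) − 180 = -62.154°.
Going west by 62.154° from -164.697° passes through 180° before reaching +133.149°.

Yes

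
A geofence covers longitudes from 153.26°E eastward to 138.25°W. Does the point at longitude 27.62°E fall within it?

No

Band width going east from +153.26° to -138.25°: ((-138.25 − 153.26) mod 360) = 68.49°.
Offset of +27.62° east of the west edge: ((27.62 − 153.26) mod 360) = 234.36°.
234.36° > 68.49° ⇒ outside.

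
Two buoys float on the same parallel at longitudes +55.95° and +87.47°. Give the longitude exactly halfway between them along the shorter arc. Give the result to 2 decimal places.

Signed shortest Δλ from +55.95° to +87.47° is +31.52°.
Midpoint longitude = +55.95° + (+31.52°)/2 = +55.95° + 15.76° = +71.71°.

+71.71°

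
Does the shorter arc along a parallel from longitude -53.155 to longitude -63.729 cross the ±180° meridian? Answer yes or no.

Signed shortest Δλ = ((-63.729 − -53.155 + 180) mod 360) − 180 = -10.574°.
Going west by 10.574° from -53.155° reaches -63.729° without touching 180°.

No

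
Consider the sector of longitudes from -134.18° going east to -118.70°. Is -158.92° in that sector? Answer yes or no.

No

Band width going east from -134.18° to -118.70°: ((-118.70 − -134.18) mod 360) = 15.48°.
Offset of -158.92° east of the west edge: ((-158.92 − -134.18) mod 360) = 335.26°.
335.26° > 15.48° ⇒ outside.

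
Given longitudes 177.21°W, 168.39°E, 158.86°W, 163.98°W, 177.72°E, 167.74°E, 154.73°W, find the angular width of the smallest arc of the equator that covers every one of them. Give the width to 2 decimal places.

Sort the longitudes: -177.21°, -163.98°, -158.86°, -154.73°, +167.74°, +168.39°, +177.72°.
Eastward gaps between consecutive values (wrapping around): 13.23°, 5.12°, 4.13°, 322.47°, 0.65°, 9.33°, 5.07°.
Largest gap = 322.47° ⇒ minimal covering band is its complement: 360° − 322.47° = 37.53°.
Band runs from +167.74° eastward to -154.73°, crossing the antimeridian.

37.53°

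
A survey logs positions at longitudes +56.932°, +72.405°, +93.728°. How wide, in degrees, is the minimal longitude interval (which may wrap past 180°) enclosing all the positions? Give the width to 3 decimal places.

Sort the longitudes: +56.932°, +72.405°, +93.728°.
Eastward gaps between consecutive values (wrapping around): 15.473°, 21.323°, 323.204°.
Largest gap = 323.204° ⇒ minimal covering band is its complement: 360° − 323.204° = 36.796°.
Band runs from +56.932° eastward to +93.728°.

36.796°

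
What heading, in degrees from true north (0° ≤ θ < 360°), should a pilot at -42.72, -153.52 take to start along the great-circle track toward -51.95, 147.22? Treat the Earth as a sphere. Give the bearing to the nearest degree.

Δλ = 147.22 − -153.52 = 300.74°; wrapped into (−180°, 180°]: -59.26°.
θ = atan2( sin Δλ · cos φ₂ , cos φ₁ · sin φ₂ − sin φ₁ · cos φ₂ · cos Δλ )
  = atan2(-0.52975, -0.36481) = -124.553° → normalised to [0°, 360°): 235.447°.

235°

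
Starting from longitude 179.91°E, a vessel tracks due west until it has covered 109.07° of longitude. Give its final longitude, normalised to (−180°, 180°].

70.84°E

Start at +179.91°; shift −109.07° → +70.84°.
+70.84° already lies in (−180°, 180°].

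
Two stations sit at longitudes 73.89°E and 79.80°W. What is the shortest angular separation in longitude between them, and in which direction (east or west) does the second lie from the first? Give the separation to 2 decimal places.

Raw difference: -79.80 − 73.89 = -153.69°.
Normalise into (−180°, 180°]: -153.69° stays -153.69°.
Negative ⇒ the second point lies to the west; separation 153.69°.

153.69° west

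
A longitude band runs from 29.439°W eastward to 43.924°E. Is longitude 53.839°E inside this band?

No

Band width going east from -29.439° to +43.924°: ((43.924 − -29.439) mod 360) = 73.363°.
Offset of +53.839° east of the west edge: ((53.839 − -29.439) mod 360) = 83.278°.
83.278° > 73.363° ⇒ outside.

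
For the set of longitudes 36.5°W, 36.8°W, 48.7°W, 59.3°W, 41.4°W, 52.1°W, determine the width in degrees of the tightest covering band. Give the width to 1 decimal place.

Sort the longitudes: -59.3°, -52.1°, -48.7°, -41.4°, -36.8°, -36.5°.
Eastward gaps between consecutive values (wrapping around): 7.2°, 3.4°, 7.3°, 4.6°, 0.3°, 337.2°.
Largest gap = 337.2° ⇒ minimal covering band is its complement: 360° − 337.2° = 22.8°.
Band runs from -59.3° eastward to -36.5°.

22.8°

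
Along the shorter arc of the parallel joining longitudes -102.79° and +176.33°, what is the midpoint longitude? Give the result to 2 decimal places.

-143.23°

Signed shortest Δλ from -102.79° to +176.33° is -80.88°.
Midpoint longitude = -102.79° + (-80.88°)/2 = -102.79° − 40.44° = -143.23°.
(The naïve average (-102.79 + +176.33)/2 = 36.77° is on the wrong side of the globe.)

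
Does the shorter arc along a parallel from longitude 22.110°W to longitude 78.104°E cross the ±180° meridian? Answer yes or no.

No

Signed shortest Δλ = ((78.104 − -22.110 + 180) mod 360) − 180 = 100.214°.
Going east by 100.214° from -22.110° reaches +78.104° without touching 180°.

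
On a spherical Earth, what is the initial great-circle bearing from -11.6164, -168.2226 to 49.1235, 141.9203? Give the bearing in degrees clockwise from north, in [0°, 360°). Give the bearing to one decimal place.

Δλ = 141.9203 − -168.2226 = 310.1429°; wrapped into (−180°, 180°]: -49.8571°.
θ = atan2( sin Δλ · cos φ₂ , cos φ₁ · sin φ₂ − sin φ₁ · cos φ₂ · cos Δλ )
  = atan2(-0.50027, 0.82559) = -31.214° → normalised to [0°, 360°): 328.786°.

328.8°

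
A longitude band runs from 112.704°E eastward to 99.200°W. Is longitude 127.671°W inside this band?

Band width going east from +112.704° to -99.200°: ((-99.200 − 112.704) mod 360) = 148.096°.
Offset of -127.671° east of the west edge: ((-127.671 − 112.704) mod 360) = 119.625°.
119.625° ≤ 148.096° ⇒ inside.

Yes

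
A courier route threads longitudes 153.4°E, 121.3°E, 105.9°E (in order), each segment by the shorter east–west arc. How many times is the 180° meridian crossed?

0

Leg 1: +153.4° → +121.3°, shortest Δλ = -32.1° (west) — does not cross 180°.
Leg 2: +121.3° → +105.9°, shortest Δλ = -15.4° (west) — does not cross 180°.
Total crossings: 0.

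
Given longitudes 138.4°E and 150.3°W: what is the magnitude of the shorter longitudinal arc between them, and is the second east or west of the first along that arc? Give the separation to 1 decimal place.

Raw difference: -150.3 − 138.4 = -288.7°.
Normalise into (−180°, 180°]: -288.7° + 360° = 71.3°.
Positive ⇒ the second point lies to the east; separation 71.3°.

71.3° east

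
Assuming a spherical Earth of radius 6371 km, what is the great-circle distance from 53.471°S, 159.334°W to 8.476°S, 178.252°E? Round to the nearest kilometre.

5392 km

Δλ = 178.252 − -159.334 = 337.586°; wrapped into (−180°, 180°]: -22.414°.
Δφ = -8.476 − -53.471 = 44.995°.
a = sin²(Δφ/2) + cos φ₁ · cos φ₂ · sin²(Δλ/2) = 0.168654.
c = 2·atan2(√a, √(1−a)) = 0.84639 rad → d = 6371·c ≈ 5392.34 km.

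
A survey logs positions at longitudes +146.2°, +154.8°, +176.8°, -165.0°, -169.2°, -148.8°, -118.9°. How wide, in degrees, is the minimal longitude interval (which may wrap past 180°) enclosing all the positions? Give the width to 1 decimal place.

94.9°

Sort the longitudes: -169.2°, -165.0°, -148.8°, -118.9°, +146.2°, +154.8°, +176.8°.
Eastward gaps between consecutive values (wrapping around): 4.2°, 16.2°, 29.9°, 265.1°, 8.6°, 22.0°, 14.0°.
Largest gap = 265.1° ⇒ minimal covering band is its complement: 360° − 265.1° = 94.9°.
Band runs from +146.2° eastward to -118.9°, crossing the antimeridian.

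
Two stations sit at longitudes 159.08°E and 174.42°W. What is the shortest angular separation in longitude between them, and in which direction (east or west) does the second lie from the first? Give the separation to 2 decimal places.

Raw difference: -174.42 − 159.08 = -333.5°.
Normalise into (−180°, 180°]: -333.5° + 360° = 26.5°.
Positive ⇒ the second point lies to the east; separation 26.50°.

26.50° east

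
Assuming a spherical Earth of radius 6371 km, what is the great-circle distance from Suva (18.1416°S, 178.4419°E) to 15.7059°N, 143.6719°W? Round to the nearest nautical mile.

Δλ = -143.6719 − 178.4419 = -322.1138°; wrapped into (−180°, 180°]: 37.8862°.
Δφ = 15.7059 − -18.1416 = 33.8475°.
a = sin²(Δφ/2) + cos φ₁ · cos φ₂ · sin²(Δλ/2) = 0.181145.
c = 2·atan2(√a, √(1−a)) = 0.87927 rad → d = 6371·c ≈ 5601.86 km ≈ 3024.76 nmi.

3025 nmi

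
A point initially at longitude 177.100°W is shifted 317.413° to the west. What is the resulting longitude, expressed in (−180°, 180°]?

Start at -177.100°; shift −317.413° → -494.513°.
-494.513° lies outside (−180°, 180°]; add 360° → -134.513°.

134.513°W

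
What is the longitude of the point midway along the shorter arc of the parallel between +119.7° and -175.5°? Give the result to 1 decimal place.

Signed shortest Δλ from +119.7° to -175.5° is +64.8°.
Midpoint longitude = +119.7° + (+64.8°)/2 = +119.7° + 32.4° = +152.1°.
(The naïve average (+119.7 + -175.5)/2 = -27.9° is on the wrong side of the globe.)

+152.1°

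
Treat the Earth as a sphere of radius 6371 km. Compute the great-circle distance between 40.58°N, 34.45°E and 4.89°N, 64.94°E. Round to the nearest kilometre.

Δλ = 64.94 − 34.45 = 30.49°.
Δφ = 4.89 − 40.58 = -35.69°.
a = sin²(Δφ/2) + cos φ₁ · cos φ₂ · sin²(Δλ/2) = 0.146229.
c = 2·atan2(√a, √(1−a)) = 0.78478 rad → d = 6371·c ≈ 4999.84 km.

5000 km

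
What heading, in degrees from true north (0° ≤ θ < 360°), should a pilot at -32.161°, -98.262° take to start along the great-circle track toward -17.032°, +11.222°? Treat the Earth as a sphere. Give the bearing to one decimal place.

Δλ = 11.222 − -98.262 = 109.484°.
θ = atan2( sin Δλ · cos φ₂ , cos φ₁ · sin φ₂ − sin φ₁ · cos φ₂ · cos Δλ )
  = atan2(0.90139, -0.41772) = 114.864° → normalised to [0°, 360°): 114.864°.

114.9°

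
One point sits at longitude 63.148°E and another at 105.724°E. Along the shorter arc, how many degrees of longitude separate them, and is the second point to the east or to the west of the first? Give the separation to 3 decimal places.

Raw difference: 105.724 − 63.148 = 42.576°.
Normalise into (−180°, 180°]: 42.576° stays 42.576°.
Positive ⇒ the second point lies to the east; separation 42.576°.

42.576° east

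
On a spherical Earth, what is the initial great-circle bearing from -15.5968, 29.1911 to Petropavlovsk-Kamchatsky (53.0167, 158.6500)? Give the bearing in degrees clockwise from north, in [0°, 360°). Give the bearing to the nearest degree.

Δλ = 158.6500 − 29.1911 = 129.4589°.
θ = atan2( sin Δλ · cos φ₂ , cos φ₁ · sin φ₂ − sin φ₁ · cos φ₂ · cos Δλ )
  = atan2(0.46447, 0.66660) = 34.868° → normalised to [0°, 360°): 34.868°.

35°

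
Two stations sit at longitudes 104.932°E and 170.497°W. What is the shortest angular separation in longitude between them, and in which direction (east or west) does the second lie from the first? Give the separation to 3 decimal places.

84.571° east

Raw difference: -170.497 − 104.932 = -275.429°.
Normalise into (−180°, 180°]: -275.429° + 360° = 84.571°.
Positive ⇒ the second point lies to the east; separation 84.571°.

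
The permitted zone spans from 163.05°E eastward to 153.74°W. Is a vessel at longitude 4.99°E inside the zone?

No

Band width going east from +163.05° to -153.74°: ((-153.74 − 163.05) mod 360) = 43.21°.
Offset of +4.99° east of the west edge: ((4.99 − 163.05) mod 360) = 201.94°.
201.94° > 43.21° ⇒ outside.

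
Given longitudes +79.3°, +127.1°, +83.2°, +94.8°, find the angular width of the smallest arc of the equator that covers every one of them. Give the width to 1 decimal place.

47.8°

Sort the longitudes: +79.3°, +83.2°, +94.8°, +127.1°.
Eastward gaps between consecutive values (wrapping around): 3.9°, 11.6°, 32.3°, 312.2°.
Largest gap = 312.2° ⇒ minimal covering band is its complement: 360° − 312.2° = 47.8°.
Band runs from +79.3° eastward to +127.1°.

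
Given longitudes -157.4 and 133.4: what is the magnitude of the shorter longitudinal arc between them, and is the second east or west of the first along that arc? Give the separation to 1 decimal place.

69.2° west

Raw difference: 133.4 − -157.4 = 290.8°.
Normalise into (−180°, 180°]: 290.8° − 360° = -69.2°.
Negative ⇒ the second point lies to the west; separation 69.2°.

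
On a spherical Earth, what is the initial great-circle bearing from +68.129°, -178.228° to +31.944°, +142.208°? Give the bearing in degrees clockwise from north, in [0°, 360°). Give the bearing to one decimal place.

232.8°

Δλ = 142.208 − -178.228 = 320.436°; wrapped into (−180°, 180°]: -39.564°.
θ = atan2( sin Δλ · cos φ₂ , cos φ₁ · sin φ₂ − sin φ₁ · cos φ₂ · cos Δλ )
  = atan2(-0.54049, -0.40999) = -127.183° → normalised to [0°, 360°): 232.817°.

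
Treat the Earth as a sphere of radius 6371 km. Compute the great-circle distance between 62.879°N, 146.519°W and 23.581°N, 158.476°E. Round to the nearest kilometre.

Δλ = 158.476 − -146.519 = 304.995°; wrapped into (−180°, 180°]: -55.005°.
Δφ = 23.581 − 62.879 = -39.298°.
a = sin²(Δφ/2) + cos φ₁ · cos φ₂ · sin²(Δλ/2) = 0.202164.
c = 2·atan2(√a, √(1−a)) = 0.93270 rad → d = 6371·c ≈ 5942.20 km.

5942 km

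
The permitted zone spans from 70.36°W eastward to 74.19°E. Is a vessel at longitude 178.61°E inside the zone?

Band width going east from -70.36° to +74.19°: ((74.19 − -70.36) mod 360) = 144.55°.
Offset of +178.61° east of the west edge: ((178.61 − -70.36) mod 360) = 248.97°.
248.97° > 144.55° ⇒ outside.

No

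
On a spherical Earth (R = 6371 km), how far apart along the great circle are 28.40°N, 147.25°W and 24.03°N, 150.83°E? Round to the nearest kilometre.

6129 km

Δλ = 150.83 − -147.25 = 298.08°; wrapped into (−180°, 180°]: -61.92°.
Δφ = 24.03 − 28.40 = -4.37°.
a = sin²(Δφ/2) + cos φ₁ · cos φ₂ · sin²(Δλ/2) = 0.214075.
c = 2·atan2(√a, √(1−a)) = 0.96204 rad → d = 6371·c ≈ 6129.14 km.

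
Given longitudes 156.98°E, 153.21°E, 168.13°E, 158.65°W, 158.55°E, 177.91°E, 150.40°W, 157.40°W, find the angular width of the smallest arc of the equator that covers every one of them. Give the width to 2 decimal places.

Sort the longitudes: -158.65°, -157.40°, -150.40°, +153.21°, +156.98°, +158.55°, +168.13°, +177.91°.
Eastward gaps between consecutive values (wrapping around): 1.25°, 7.00°, 303.61°, 3.77°, 1.57°, 9.58°, 9.78°, 23.44°.
Largest gap = 303.61° ⇒ minimal covering band is its complement: 360° − 303.61° = 56.39°.
Band runs from +153.21° eastward to -150.40°, crossing the antimeridian.

56.39°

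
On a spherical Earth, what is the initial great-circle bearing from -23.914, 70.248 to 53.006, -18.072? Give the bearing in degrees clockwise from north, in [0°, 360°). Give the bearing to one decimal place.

Δλ = -18.072 − 70.248 = -88.320°.
θ = atan2( sin Δλ · cos φ₂ , cos φ₁ · sin φ₂ − sin φ₁ · cos φ₂ · cos Δλ )
  = atan2(-0.60147, 0.73729) = -39.207° → normalised to [0°, 360°): 320.793°.

320.8°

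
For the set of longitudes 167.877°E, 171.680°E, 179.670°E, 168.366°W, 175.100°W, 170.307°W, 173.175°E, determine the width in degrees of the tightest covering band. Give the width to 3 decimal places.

23.757°

Sort the longitudes: -175.100°, -170.307°, -168.366°, +167.877°, +171.680°, +173.175°, +179.670°.
Eastward gaps between consecutive values (wrapping around): 4.793°, 1.941°, 336.243°, 3.803°, 1.495°, 6.495°, 5.230°.
Largest gap = 336.243° ⇒ minimal covering band is its complement: 360° − 336.243° = 23.757°.
Band runs from +167.877° eastward to -168.366°, crossing the antimeridian.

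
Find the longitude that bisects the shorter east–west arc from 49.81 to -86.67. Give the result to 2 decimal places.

Signed shortest Δλ from +49.81° to -86.67° is -136.48°.
Midpoint longitude = +49.81° + (-136.48°)/2 = +49.81° − 68.24° = -18.43°.

-18.43°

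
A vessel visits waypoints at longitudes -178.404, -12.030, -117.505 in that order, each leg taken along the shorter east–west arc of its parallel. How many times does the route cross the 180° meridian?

0

Leg 1: -178.404° → -12.030°, shortest Δλ = 166.374° (east) — does not cross 180°.
Leg 2: -12.030° → -117.505°, shortest Δλ = -105.475° (west) — does not cross 180°.
Total crossings: 0.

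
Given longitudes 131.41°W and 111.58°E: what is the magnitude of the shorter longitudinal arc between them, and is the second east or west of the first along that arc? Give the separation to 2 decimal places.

117.01° west

Raw difference: 111.58 − -131.41 = 242.99°.
Normalise into (−180°, 180°]: 242.99° − 360° = -117.01°.
Negative ⇒ the second point lies to the west; separation 117.01°.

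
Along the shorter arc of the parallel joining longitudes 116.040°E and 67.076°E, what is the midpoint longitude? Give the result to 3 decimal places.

Signed shortest Δλ from +116.040° to +67.076° is -48.964°.
Midpoint longitude = +116.040° + (-48.964°)/2 = +116.040° − 24.482° = +91.558°.

91.558°E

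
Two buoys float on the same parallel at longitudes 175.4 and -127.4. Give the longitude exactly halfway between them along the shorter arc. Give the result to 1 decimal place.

-156.0°

Signed shortest Δλ from +175.4° to -127.4° is +57.2°.
Midpoint longitude = +175.4° + (+57.2°)/2 = +175.4° + 28.6° = +204.0°.
Normalise into (−180°, 180°]: -156.0°.
(The naïve average (+175.4 + -127.4)/2 = 24.0° is on the wrong side of the globe.)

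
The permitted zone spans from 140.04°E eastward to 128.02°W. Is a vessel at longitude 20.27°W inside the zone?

No

Band width going east from +140.04° to -128.02°: ((-128.02 − 140.04) mod 360) = 91.94°.
Offset of -20.27° east of the west edge: ((-20.27 − 140.04) mod 360) = 199.69°.
199.69° > 91.94° ⇒ outside.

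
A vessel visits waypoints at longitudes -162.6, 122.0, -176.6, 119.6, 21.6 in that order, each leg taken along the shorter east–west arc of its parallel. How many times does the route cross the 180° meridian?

Leg 1: -162.6° → +122.0°, shortest Δλ = -75.4° (west) — crosses 180°.
Leg 2: +122.0° → -176.6°, shortest Δλ = 61.4° (east) — crosses 180°.
Leg 3: -176.6° → +119.6°, shortest Δλ = -63.8° (west) — crosses 180°.
Leg 4: +119.6° → +21.6°, shortest Δλ = -98.0° (west) — does not cross 180°.
Total crossings: 3.

3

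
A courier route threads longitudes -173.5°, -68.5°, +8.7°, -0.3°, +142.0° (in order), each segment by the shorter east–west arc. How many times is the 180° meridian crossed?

0

Leg 1: -173.5° → -68.5°, shortest Δλ = 105.0° (east) — does not cross 180°.
Leg 2: -68.5° → +8.7°, shortest Δλ = 77.2° (east) — does not cross 180°.
Leg 3: +8.7° → -0.3°, shortest Δλ = -9.0° (west) — does not cross 180°.
Leg 4: -0.3° → +142.0°, shortest Δλ = 142.3° (east) — does not cross 180°.
Total crossings: 0.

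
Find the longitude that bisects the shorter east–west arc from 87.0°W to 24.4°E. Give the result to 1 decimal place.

31.3°W

Signed shortest Δλ from -87.0° to +24.4° is +111.4°.
Midpoint longitude = -87.0° + (+111.4°)/2 = -87.0° + 55.7° = -31.3°.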